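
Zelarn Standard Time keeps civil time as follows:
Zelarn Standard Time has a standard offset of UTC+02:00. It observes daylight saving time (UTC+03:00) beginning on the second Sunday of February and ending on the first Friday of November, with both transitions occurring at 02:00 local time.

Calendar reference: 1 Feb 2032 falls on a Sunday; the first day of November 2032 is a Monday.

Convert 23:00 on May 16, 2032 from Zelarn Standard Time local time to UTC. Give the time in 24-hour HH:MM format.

1 February 2032 is a Sunday, so the first Sunday is February 1 and the second is February 8.
1 November 2032 is a Monday, so the first Friday is November 5.
May 16, 2032 falls between 8 February and 5 November, so daylight saving is in effect and Zelarn Standard Time is at UTC+03:00.
23:00 local − 3h = 20:00 UTC.

20:00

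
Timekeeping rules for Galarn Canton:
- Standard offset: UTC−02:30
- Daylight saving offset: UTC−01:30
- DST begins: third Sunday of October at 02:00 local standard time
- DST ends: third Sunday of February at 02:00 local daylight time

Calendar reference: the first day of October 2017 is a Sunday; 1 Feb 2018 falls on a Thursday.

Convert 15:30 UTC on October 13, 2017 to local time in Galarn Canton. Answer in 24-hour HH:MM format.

13:00

1 October 2017 is a Sunday, so the first Sunday is October 1 and the third is October 15.
1 February 2018 is a Thursday, so the first Sunday is February 4 and the third is February 18.
At the standard offset (UTC−02:30), 15:30 UTC − 2h30m = 13:00 Galarn Canton standard time.
The standard-time date in Galarn Canton, October 13, 2017, is outside the daylight-saving period (15 October 2017 – 18 February 2018), so Galarn Canton is on standard time, UTC−02:30.
15:30 UTC − 2h30m = 13:00 local.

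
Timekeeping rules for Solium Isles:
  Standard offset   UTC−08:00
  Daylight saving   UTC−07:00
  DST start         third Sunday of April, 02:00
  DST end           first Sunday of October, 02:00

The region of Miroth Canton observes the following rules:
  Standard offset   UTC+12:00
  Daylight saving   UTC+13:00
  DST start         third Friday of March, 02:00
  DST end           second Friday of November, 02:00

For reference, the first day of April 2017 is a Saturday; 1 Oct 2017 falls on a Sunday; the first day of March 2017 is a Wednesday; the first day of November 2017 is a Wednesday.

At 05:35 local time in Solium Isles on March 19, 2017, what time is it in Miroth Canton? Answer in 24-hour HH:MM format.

02:35

1 April 2017 is a Saturday, so the first Sunday is April 2 and the third is April 16.
1 October 2017 is a Sunday, so the first Sunday is October 1.
March 19, 2017 does not fall between 16 April and 1 October, so daylight saving is not in effect and Solium Isles is at UTC−08:00.
05:35 Solium Isles + 8h = 13:35 UTC.
1 March 2017 is a Wednesday, so the first Friday is March 3 and the third is March 17.
1 November 2017 is a Wednesday, so the first Friday is November 3 and the second is November 10.
At the standard offset (UTC+12:00), 13:35 UTC + 12h = 01:35 Miroth Canton standard time (rolling into the next day, 20 March 2017).
The standard-time date in Miroth Canton, March 20, 2017, falls between 17 March and 10 November, so daylight saving is in effect and Miroth Canton is at UTC+13:00.
13:35 UTC + 13h = 02:35 Miroth Canton (rolling into the next day, 20 March 2017).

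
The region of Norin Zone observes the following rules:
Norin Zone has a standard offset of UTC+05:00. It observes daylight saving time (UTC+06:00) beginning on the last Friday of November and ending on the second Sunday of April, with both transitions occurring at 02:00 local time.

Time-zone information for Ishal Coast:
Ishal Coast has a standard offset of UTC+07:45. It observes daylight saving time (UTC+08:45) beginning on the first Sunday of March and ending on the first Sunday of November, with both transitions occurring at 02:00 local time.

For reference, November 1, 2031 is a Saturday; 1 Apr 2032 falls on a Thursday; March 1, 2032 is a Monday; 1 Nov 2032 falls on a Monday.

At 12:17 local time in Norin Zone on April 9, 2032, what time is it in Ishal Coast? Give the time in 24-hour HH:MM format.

1 November 2031 is a Saturday, so Fridays fall on 7, 14, 21, 28; the last is November 28.
1 April 2032 is a Thursday, so the first Sunday is April 4 and the second is April 11.
April 9, 2032 falls between 28 November 2031 and 11 April 2032, so daylight saving is in effect and Norin Zone is at UTC+06:00.
12:17 Norin Zone − 6h = 06:17 UTC.
1 March 2032 is a Monday, so the first Sunday is March 7.
1 November 2032 is a Monday, so the first Sunday is November 7.
At the standard offset (UTC+07:45), 06:17 UTC + 7h45m = 14:02 Ishal Coast standard time.
Daylight saving runs 7 March – 7 November; the standard-time date in Ishal Coast, April 9, 2032, is inside that window, so Ishal Coast is at UTC+08:45.
06:17 UTC + 8h45m = 15:02 Ishal Coast.

15:02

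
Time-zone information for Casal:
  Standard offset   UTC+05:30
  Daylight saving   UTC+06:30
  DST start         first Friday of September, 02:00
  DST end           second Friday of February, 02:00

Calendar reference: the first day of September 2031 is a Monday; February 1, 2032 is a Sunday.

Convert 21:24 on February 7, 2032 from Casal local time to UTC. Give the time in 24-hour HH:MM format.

14:54

1 September 2031 is a Monday, so the first Friday is September 5.
1 February 2032 is a Sunday, so the first Friday is February 6 and the second is February 13.
February 7, 2032 lies within the daylight-saving period (5 September 2031 – 13 February 2032), so Casal is on daylight time, UTC+06:30.
21:24 local − 6h30m = 14:54 UTC.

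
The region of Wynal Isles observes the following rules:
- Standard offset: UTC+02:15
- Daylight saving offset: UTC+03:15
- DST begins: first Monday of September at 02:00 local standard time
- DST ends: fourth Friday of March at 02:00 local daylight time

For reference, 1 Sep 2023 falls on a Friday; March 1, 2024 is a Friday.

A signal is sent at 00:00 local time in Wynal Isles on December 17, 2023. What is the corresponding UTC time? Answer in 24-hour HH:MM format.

1 September 2023 is a Friday, so the first Monday is September 4.
1 March 2024 is a Friday, so the first Friday is March 1 and the fourth is March 22.
Daylight saving runs 4 September 2023 – 22 March 2024; December 17, 2023 is inside that window, so Wynal Isles is at UTC+03:15.
00:00 local − 3h15m = 20:45 UTC (rolling into the previous day, 16 December 2023).

20:45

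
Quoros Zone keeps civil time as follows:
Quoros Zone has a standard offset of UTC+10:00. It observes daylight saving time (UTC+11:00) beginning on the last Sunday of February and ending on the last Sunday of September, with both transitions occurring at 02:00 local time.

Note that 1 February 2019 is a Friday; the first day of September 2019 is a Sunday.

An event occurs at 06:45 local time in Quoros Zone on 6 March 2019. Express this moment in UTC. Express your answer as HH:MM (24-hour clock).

19:45

1 February 2019 is a Friday, so Sundays fall on 3, 10, 17, 24; the last is February 24.
1 September 2019 is a Sunday, so Sundays fall on 1, 8, 15, 22, 29; the last is September 29.
Daylight saving runs 24 February – 29 September; 6 March 2019 is inside that window, so Quoros Zone is at UTC+11:00.
06:45 local − 11h = 19:45 UTC (rolling into the previous day, 5 March 2019).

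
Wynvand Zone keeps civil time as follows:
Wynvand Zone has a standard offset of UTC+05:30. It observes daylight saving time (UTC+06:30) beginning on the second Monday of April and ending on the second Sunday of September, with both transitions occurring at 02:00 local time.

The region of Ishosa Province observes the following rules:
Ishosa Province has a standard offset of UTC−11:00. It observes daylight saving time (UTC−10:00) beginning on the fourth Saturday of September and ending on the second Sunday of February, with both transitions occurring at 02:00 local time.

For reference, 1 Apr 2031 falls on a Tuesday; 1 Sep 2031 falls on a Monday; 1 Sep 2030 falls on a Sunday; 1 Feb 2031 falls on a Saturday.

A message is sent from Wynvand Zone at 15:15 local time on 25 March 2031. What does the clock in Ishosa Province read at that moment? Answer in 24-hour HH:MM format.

22:45

1 April 2031 is a Tuesday, so the first Monday is April 7 and the second is April 14.
1 September 2031 is a Monday, so the first Sunday is September 7 and the second is September 14.
25 March 2031 is outside the daylight-saving period (14 April – 14 September), so Wynvand Zone is on standard time, UTC+05:30.
15:15 Wynvand Zone − 5h30m = 09:45 UTC.
1 September 2030 is a Sunday, so the first Saturday is September 7 and the fourth is September 28.
1 February 2031 is a Saturday, so the first Sunday is February 2 and the second is February 9.
At the standard offset (UTC−11:00), 09:45 UTC − 11h = 22:45 Ishosa Province standard time (rolling into the previous day, 24 March 2031).
The standard-time date in Ishosa Province, 24 March 2031, does not fall between 28 September 2030 and 9 February 2031, so daylight saving is not in effect and Ishosa Province is at UTC−11:00.
09:45 UTC − 11h = 22:45 Ishosa Province (rolling into the previous day, 24 March 2031).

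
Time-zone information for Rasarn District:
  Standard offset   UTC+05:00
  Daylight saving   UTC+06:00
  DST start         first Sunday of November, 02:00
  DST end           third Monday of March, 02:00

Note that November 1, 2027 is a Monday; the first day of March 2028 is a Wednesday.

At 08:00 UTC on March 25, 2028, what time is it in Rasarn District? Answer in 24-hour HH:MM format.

1 November 2027 is a Monday, so the first Sunday is November 7.
1 March 2028 is a Wednesday, so the first Monday is March 6 and the third is March 20.
At the standard offset (UTC+05:00), 08:00 UTC + 5h = 13:00 Rasarn District standard time.
The standard-time date in Rasarn District, March 25, 2028, is outside the daylight-saving period (7 November 2027 – 20 March 2028), so Rasarn District is on standard time, UTC+05:00.
08:00 UTC + 5h = 13:00 local.

13:00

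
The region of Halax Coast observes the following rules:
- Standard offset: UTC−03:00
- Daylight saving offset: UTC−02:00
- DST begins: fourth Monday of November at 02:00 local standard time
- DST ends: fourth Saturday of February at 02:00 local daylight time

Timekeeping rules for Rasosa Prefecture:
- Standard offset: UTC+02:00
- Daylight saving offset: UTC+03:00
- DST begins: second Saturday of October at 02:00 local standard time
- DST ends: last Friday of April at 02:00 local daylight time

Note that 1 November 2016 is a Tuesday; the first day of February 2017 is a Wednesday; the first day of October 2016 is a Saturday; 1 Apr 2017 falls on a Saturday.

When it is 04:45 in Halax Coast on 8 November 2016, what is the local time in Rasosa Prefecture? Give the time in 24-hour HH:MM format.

10:45

1 November 2016 is a Tuesday, so the first Monday is November 7 and the fourth is November 28.
1 February 2017 is a Wednesday, so the first Saturday is February 4 and the fourth is February 25.
8 November 2016 does not fall between 28 November 2016 and 25 February 2017, so daylight saving is not in effect and Halax Coast is at UTC−03:00.
04:45 Halax Coast + 3h = 07:45 UTC.
1 October 2016 is a Saturday, so the first Saturday is October 1 and the second is October 8.
1 April 2017 is a Saturday, so Fridays fall on 7, 14, 21, 28; the last is April 28.
At the standard offset (UTC+02:00), 07:45 UTC + 2h = 09:45 Rasosa Prefecture standard time.
The standard-time date in Rasosa Prefecture, 8 November 2016, falls between 8 October 2016 and 28 April 2017, so daylight saving is in effect and Rasosa Prefecture is at UTC+03:00.
07:45 UTC + 3h = 10:45 Rasosa Prefecture.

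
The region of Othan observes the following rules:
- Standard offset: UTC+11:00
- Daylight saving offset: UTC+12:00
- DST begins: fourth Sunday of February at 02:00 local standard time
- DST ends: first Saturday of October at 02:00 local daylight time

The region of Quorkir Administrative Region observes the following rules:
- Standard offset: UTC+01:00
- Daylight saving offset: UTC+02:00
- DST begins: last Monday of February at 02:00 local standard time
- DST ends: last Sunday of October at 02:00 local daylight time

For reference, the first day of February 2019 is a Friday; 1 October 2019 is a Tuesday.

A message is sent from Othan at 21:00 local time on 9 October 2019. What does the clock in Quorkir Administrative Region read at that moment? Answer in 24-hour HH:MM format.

12:00

1 February 2019 is a Friday, so the first Sunday is February 3 and the fourth is February 24.
1 October 2019 is a Tuesday, so the first Saturday is October 5.
9 October 2019 does not fall between 24 February and 5 October, so daylight saving is not in effect and Othan is at UTC+11:00.
21:00 Othan − 11h = 10:00 UTC.
1 February 2019 is a Friday, so Mondays fall on 4, 11, 18, 25; the last is February 25.
1 October 2019 is a Tuesday, so Sundays fall on 6, 13, 20, 27; the last is October 27.
At the standard offset (UTC+01:00), 10:00 UTC + 1h = 11:00 Quorkir Administrative Region standard time.
The standard-time date in Quorkir Administrative Region, 9 October 2019, falls between 25 February and 27 October, so daylight saving is in effect and Quorkir Administrative Region is at UTC+02:00.
10:00 UTC + 2h = 12:00 Quorkir Administrative Region.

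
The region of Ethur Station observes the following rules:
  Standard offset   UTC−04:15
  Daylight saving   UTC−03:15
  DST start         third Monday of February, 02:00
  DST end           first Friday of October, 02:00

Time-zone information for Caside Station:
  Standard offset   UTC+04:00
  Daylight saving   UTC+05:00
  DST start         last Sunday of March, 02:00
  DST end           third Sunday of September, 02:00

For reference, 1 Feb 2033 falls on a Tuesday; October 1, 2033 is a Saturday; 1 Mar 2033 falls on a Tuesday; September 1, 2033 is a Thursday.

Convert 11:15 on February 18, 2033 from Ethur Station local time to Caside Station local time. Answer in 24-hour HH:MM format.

1 February 2033 is a Tuesday, so the first Monday is February 7 and the third is February 21.
1 October 2033 is a Saturday, so the first Friday is October 7.
February 18, 2033 does not fall between 21 February and 7 October, so daylight saving is not in effect and Ethur Station is at UTC−04:15.
11:15 Ethur Station + 4h15m = 15:30 UTC.
1 March 2033 is a Tuesday, so Sundays fall on 6, 13, 20, 27; the last is March 27.
1 September 2033 is a Thursday, so the first Sunday is September 4 and the third is September 18.
At the standard offset (UTC+04:00), 15:30 UTC + 4h = 19:30 Caside Station standard time.
The standard-time date in Caside Station, February 18, 2033, does not fall between 27 March and 18 September, so daylight saving is not in effect and Caside Station is at UTC+04:00.
15:30 UTC + 4h = 19:30 Caside Station.

19:30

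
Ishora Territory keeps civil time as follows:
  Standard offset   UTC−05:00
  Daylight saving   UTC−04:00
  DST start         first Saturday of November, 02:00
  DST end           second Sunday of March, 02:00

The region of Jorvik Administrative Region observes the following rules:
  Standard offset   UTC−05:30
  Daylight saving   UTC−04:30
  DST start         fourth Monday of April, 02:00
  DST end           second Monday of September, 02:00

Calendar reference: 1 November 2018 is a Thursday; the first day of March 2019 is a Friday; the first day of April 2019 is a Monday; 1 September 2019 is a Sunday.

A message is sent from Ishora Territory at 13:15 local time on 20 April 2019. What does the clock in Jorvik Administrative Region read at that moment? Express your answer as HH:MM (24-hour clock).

12:45

1 November 2018 is a Thursday, so the first Saturday is November 3.
1 March 2019 is a Friday, so the first Sunday is March 3 and the second is March 10.
Daylight saving runs 3 November 2018 – 10 March 2019; 20 April 2019 is outside that window, so Ishora Territory is on standard time at UTC−05:00.
13:15 Ishora Territory + 5h = 18:15 UTC.
1 April 2019 is a Monday, so the first Monday is April 1 and the fourth is April 22.
1 September 2019 is a Sunday, so the first Monday is September 2 and the second is September 9.
At the standard offset (UTC−05:30), 18:15 UTC − 5h30m = 12:45 Jorvik Administrative Region standard time.
Daylight saving runs 22 April – 9 September; the standard-time date in Jorvik Administrative Region, 20 April 2019, is outside that window, so Jorvik Administrative Region is on standard time at UTC−05:30.
18:15 UTC − 5h30m = 12:45 Jorvik Administrative Region.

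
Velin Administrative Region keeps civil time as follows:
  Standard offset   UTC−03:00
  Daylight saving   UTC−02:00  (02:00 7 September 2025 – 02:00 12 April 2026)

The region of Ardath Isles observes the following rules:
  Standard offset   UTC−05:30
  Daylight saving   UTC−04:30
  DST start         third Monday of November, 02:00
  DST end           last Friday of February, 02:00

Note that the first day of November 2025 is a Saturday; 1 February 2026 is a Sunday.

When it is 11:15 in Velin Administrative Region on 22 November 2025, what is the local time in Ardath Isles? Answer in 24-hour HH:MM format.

08:45

Daylight saving runs 7 September 2025 – 12 April 2026; 22 November 2025 is inside that window, so Velin Administrative Region is at UTC−02:00.
11:15 Velin Administrative Region + 2h = 13:15 UTC.
1 November 2025 is a Saturday, so the first Monday is November 3 and the third is November 17.
1 February 2026 is a Sunday, so Fridays fall on 6, 13, 20, 27; the last is February 27.
At the standard offset (UTC−05:30), 13:15 UTC − 5h30m = 07:45 Ardath Isles standard time.
The standard-time date in Ardath Isles, 22 November 2025, falls between 17 November 2025 and 27 February 2026, so daylight saving is in effect and Ardath Isles is at UTC−04:30.
13:15 UTC − 4h30m = 08:45 Ardath Isles.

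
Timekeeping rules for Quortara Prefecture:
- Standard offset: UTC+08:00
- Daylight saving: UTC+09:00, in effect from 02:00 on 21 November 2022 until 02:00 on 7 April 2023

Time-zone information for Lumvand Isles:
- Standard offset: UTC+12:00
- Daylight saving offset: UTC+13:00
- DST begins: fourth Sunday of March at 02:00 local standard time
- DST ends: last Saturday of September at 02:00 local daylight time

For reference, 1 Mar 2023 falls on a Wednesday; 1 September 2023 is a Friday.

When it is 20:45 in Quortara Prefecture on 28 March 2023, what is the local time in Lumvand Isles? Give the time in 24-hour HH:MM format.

Daylight saving runs 21 November 2022 – 7 April 2023; 28 March 2023 is inside that window, so Quortara Prefecture is at UTC+09:00.
20:45 Quortara Prefecture − 9h = 11:45 UTC.
1 March 2023 is a Wednesday, so the first Sunday is March 5 and the fourth is March 26.
1 September 2023 is a Friday, so Saturdays fall on 2, 9, 16, 23, 30; the last is September 30.
At the standard offset (UTC+12:00), 11:45 UTC + 12h = 23:45 Lumvand Isles standard time.
The standard-time date in Lumvand Isles, 28 March 2023, lies within the daylight-saving period (26 March – 30 September), so Lumvand Isles is on daylight time, UTC+13:00.
11:45 UTC + 13h = 00:45 Lumvand Isles (rolling into the next day, 29 March 2023).

00:45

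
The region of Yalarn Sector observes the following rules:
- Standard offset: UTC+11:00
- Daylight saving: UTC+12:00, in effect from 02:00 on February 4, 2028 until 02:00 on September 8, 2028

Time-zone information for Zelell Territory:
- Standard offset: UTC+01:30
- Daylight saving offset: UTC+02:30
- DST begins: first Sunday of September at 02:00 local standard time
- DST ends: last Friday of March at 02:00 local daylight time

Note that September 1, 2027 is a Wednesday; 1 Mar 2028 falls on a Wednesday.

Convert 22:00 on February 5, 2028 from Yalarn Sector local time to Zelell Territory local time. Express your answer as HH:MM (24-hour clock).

12:30

Daylight saving runs 4 February – 8 September; February 5, 2028 is inside that window, so Yalarn Sector is at UTC+12:00.
22:00 Yalarn Sector − 12h = 10:00 UTC.
1 September 2027 is a Wednesday, so the first Sunday is September 5.
1 March 2028 is a Wednesday, so Fridays fall on 3, 10, 17, 24, 31; the last is March 31.
At the standard offset (UTC+01:30), 10:00 UTC + 1h30m = 11:30 Zelell Territory standard time.
Daylight saving runs 5 September 2027 – 31 March 2028; the standard-time date in Zelell Territory, February 5, 2028, is inside that window, so Zelell Territory is at UTC+02:30.
10:00 UTC + 2h30m = 12:30 Zelell Territory.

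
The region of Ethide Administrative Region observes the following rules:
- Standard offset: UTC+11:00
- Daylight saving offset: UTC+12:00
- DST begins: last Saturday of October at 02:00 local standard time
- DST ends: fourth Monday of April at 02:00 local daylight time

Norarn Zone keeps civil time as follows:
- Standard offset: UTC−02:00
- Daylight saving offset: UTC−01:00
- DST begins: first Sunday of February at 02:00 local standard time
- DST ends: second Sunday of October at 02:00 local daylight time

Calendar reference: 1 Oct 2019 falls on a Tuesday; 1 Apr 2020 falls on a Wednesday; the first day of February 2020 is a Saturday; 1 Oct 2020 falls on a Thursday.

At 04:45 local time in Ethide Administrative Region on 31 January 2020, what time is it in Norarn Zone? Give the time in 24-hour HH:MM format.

1 October 2019 is a Tuesday, so Saturdays fall on 5, 12, 19, 26; the last is October 26.
1 April 2020 is a Wednesday, so the first Monday is April 6 and the fourth is April 27.
31 January 2020 lies within the daylight-saving period (26 October 2019 – 27 April 2020), so Ethide Administrative Region is on daylight time, UTC+12:00.
04:45 Ethide Administrative Region − 12h = 16:45 UTC (rolling into the previous day, 30 January 2020).
1 February 2020 is a Saturday, so the first Sunday is February 2.
1 October 2020 is a Thursday, so the first Sunday is October 4 and the second is October 11.
At the standard offset (UTC−02:00), 16:45 UTC − 2h = 14:45 Norarn Zone standard time.
The standard-time date in Norarn Zone, 30 January 2020, does not fall between 2 February and 11 October, so daylight saving is not in effect and Norarn Zone is at UTC−02:00.
16:45 UTC − 2h = 14:45 Norarn Zone.

14:45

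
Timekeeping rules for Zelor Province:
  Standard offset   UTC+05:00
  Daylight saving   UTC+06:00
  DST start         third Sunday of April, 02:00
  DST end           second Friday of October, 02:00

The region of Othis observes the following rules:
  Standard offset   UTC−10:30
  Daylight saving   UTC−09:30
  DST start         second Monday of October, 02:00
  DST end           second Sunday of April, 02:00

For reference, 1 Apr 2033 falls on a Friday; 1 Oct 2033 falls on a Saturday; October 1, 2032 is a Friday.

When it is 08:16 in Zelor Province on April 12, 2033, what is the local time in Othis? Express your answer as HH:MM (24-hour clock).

1 April 2033 is a Friday, so the first Sunday is April 3 and the third is April 17.
1 October 2033 is a Saturday, so the first Friday is October 7 and the second is October 14.
April 12, 2033 is outside the daylight-saving period (17 April – 14 October), so Zelor Province is on standard time, UTC+05:00.
08:16 Zelor Province − 5h = 03:16 UTC.
1 October 2032 is a Friday, so the first Monday is October 4 and the second is October 11.
1 April 2033 is a Friday, so the first Sunday is April 3 and the second is April 10.
At the standard offset (UTC−10:30), 03:16 UTC − 10h30m = 16:46 Othis standard time (rolling into the previous day, 11 April 2033).
The standard-time date in Othis, April 11, 2033, is outside the daylight-saving period (11 October 2032 – 10 April 2033), so Othis is on standard time, UTC−10:30.
03:16 UTC − 10h30m = 16:46 Othis (rolling into the previous day, 11 April 2033).

16:46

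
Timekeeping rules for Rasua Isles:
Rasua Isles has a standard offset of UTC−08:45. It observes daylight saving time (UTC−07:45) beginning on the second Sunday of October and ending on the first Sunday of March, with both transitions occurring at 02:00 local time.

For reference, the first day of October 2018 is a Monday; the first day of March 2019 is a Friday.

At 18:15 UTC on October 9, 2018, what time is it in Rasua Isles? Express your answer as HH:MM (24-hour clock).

1 October 2018 is a Monday, so the first Sunday is October 7 and the second is October 14.
1 March 2019 is a Friday, so the first Sunday is March 3.
At the standard offset (UTC−08:45), 18:15 UTC − 8h45m = 09:30 Rasua Isles standard time.
The standard-time date in Rasua Isles, October 9, 2018, does not fall between 14 October 2018 and 3 March 2019, so daylight saving is not in effect and Rasua Isles is at UTC−08:45.
18:15 UTC − 8h45m = 09:30 local.

09:30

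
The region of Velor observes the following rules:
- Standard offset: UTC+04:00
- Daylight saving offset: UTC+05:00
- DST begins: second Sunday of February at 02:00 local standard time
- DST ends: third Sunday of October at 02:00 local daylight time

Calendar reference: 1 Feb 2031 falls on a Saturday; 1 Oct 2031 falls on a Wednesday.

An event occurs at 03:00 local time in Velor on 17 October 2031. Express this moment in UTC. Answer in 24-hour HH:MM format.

22:00

1 February 2031 is a Saturday, so the first Sunday is February 2 and the second is February 9.
1 October 2031 is a Wednesday, so the first Sunday is October 5 and the third is October 19.
Daylight saving runs 9 February – 19 October; 17 October 2031 is inside that window, so Velor is at UTC+05:00.
03:00 local − 5h = 22:00 UTC (rolling into the previous day, 16 October 2031).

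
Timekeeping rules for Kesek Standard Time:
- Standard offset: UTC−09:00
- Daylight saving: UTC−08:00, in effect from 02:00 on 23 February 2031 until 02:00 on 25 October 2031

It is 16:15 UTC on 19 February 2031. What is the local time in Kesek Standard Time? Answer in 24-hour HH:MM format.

At the standard offset (UTC−09:00), 16:15 UTC − 9h = 07:15 Kesek Standard Time standard time.
The standard-time date in Kesek Standard Time, 19 February 2031, does not fall between 23 February and 25 October, so daylight saving is not in effect and Kesek Standard Time is at UTC−09:00.
16:15 UTC − 9h = 07:15 local.

07:15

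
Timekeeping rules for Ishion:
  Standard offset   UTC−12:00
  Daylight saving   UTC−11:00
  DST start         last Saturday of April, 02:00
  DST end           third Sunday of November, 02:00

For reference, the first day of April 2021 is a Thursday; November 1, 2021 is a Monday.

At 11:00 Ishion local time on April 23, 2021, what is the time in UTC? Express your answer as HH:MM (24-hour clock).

23:00

1 April 2021 is a Thursday, so Saturdays fall on 3, 10, 17, 24; the last is April 24.
1 November 2021 is a Monday, so the first Sunday is November 7 and the third is November 21.
Daylight saving runs 24 April – 21 November; April 23, 2021 is outside that window, so Ishion is on standard time at UTC−12:00.
11:00 local + 12h = 23:00 UTC.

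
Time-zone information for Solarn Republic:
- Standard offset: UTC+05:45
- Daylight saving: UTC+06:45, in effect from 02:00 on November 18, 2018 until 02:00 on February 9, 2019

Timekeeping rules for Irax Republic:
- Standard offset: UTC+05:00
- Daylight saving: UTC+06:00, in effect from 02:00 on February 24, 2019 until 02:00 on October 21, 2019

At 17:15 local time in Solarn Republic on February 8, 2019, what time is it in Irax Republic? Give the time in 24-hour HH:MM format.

Daylight saving runs 18 November 2018 – 9 February 2019; February 8, 2019 is inside that window, so Solarn Republic is at UTC+06:45.
17:15 Solarn Republic − 6h45m = 10:30 UTC.
At the standard offset (UTC+05:00), 10:30 UTC + 5h = 15:30 Irax Republic standard time.
Daylight saving runs 24 February – 21 October; the standard-time date in Irax Republic, February 8, 2019, is outside that window, so Irax Republic is on standard time at UTC+05:00.
10:30 UTC + 5h = 15:30 Irax Republic.

15:30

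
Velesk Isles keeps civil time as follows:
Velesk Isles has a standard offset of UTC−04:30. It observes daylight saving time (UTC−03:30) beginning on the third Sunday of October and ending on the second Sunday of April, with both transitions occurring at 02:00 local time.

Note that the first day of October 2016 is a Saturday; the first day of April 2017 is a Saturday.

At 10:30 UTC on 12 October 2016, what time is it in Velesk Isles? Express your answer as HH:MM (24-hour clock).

1 October 2016 is a Saturday, so the first Sunday is October 2 and the third is October 16.
1 April 2017 is a Saturday, so the first Sunday is April 2 and the second is April 9.
At the standard offset (UTC−04:30), 10:30 UTC − 4h30m = 06:00 Velesk Isles standard time.
The standard-time date in Velesk Isles, 12 October 2016, is outside the daylight-saving period (16 October 2016 – 9 April 2017), so Velesk Isles is on standard time, UTC−04:30.
10:30 UTC − 4h30m = 06:00 local.

06:00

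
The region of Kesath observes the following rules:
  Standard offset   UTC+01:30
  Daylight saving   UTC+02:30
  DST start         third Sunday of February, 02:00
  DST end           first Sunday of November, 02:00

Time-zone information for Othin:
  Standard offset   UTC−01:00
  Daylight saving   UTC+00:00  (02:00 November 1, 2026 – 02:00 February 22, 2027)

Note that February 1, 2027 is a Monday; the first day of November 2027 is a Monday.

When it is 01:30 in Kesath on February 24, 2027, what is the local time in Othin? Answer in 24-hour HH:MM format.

22:00

1 February 2027 is a Monday, so the first Sunday is February 7 and the third is February 21.
1 November 2027 is a Monday, so the first Sunday is November 7.
February 24, 2027 falls between 21 February and 7 November, so daylight saving is in effect and Kesath is at UTC+02:30.
01:30 Kesath − 2h30m = 23:00 UTC (rolling into the previous day, 23 February 2027).
At the standard offset (UTC−01:00), 23:00 UTC − 1h = 22:00 Othin standard time.
Daylight saving runs 1 November 2026 – 22 February 2027; the standard-time date in Othin, February 23, 2027, is outside that window, so Othin is on standard time at UTC−01:00.
23:00 UTC − 1h = 22:00 Othin.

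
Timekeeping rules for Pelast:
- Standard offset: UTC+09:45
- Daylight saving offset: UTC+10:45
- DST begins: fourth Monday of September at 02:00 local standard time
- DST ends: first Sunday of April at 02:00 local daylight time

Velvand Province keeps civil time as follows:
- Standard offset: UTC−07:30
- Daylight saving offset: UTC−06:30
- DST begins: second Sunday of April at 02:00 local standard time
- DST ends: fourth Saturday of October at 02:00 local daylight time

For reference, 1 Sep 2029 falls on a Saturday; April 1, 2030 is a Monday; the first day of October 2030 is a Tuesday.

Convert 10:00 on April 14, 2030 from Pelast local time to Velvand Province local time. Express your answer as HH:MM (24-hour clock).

16:45

1 September 2029 is a Saturday, so the first Monday is September 3 and the fourth is September 24.
1 April 2030 is a Monday, so the first Sunday is April 7.
April 14, 2030 does not fall between 24 September 2029 and 7 April 2030, so daylight saving is not in effect and Pelast is at UTC+09:45.
10:00 Pelast − 9h45m = 00:15 UTC.
1 April 2030 is a Monday, so the first Sunday is April 7 and the second is April 14.
1 October 2030 is a Tuesday, so the first Saturday is October 5 and the fourth is October 26.
At the standard offset (UTC−07:30), 00:15 UTC − 7h30m = 16:45 Velvand Province standard time (rolling into the previous day, 13 April 2030).
The standard-time date in Velvand Province, April 13, 2030, does not fall between 14 April and 26 October, so daylight saving is not in effect and Velvand Province is at UTC−07:30.
00:15 UTC − 7h30m = 16:45 Velvand Province (rolling into the previous day, 13 April 2030).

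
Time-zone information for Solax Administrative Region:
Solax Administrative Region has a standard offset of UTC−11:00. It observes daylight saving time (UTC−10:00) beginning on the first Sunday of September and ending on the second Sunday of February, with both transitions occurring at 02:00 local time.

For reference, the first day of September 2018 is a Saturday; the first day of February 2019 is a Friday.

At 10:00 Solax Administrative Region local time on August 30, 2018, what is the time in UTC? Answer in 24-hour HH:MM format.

1 September 2018 is a Saturday, so the first Sunday is September 2.
1 February 2019 is a Friday, so the first Sunday is February 3 and the second is February 10.
August 30, 2018 does not fall between 2 September 2018 and 10 February 2019, so daylight saving is not in effect and Solax Administrative Region is at UTC−11:00.
10:00 local + 11h = 21:00 UTC.

21:00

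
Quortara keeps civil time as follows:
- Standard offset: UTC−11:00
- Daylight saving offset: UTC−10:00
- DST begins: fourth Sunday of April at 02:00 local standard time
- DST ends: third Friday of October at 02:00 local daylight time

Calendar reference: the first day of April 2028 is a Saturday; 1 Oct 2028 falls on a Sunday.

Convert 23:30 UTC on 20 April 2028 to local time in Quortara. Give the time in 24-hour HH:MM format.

1 April 2028 is a Saturday, so the first Sunday is April 2 and the fourth is April 23.
1 October 2028 is a Sunday, so the first Friday is October 6 and the third is October 20.
At the standard offset (UTC−11:00), 23:30 UTC − 11h = 12:30 Quortara standard time.
The standard-time date in Quortara, 20 April 2028, does not fall between 23 April and 20 October, so daylight saving is not in effect and Quortara is at UTC−11:00.
23:30 UTC − 11h = 12:30 local.

12:30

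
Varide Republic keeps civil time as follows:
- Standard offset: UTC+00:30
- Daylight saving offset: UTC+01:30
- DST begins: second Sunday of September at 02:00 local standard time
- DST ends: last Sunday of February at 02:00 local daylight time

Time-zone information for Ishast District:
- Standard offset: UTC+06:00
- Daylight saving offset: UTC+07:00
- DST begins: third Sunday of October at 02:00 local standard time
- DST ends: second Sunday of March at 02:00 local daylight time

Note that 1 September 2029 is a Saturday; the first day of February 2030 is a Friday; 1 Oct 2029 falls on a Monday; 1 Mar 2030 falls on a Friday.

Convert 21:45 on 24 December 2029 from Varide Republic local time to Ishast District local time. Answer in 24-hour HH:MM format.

1 September 2029 is a Saturday, so the first Sunday is September 2 and the second is September 9.
1 February 2030 is a Friday, so Sundays fall on 3, 10, 17, 24; the last is February 24.
24 December 2029 lies within the daylight-saving period (9 September 2029 – 24 February 2030), so Varide Republic is on daylight time, UTC+01:30.
21:45 Varide Republic − 1h30m = 20:15 UTC.
1 October 2029 is a Monday, so the first Sunday is October 7 and the third is October 21.
1 March 2030 is a Friday, so the first Sunday is March 3 and the second is March 10.
At the standard offset (UTC+06:00), 20:15 UTC + 6h = 02:15 Ishast District standard time (rolling into the next day, 25 December 2029).
The standard-time date in Ishast District, 25 December 2029, falls between 21 October 2029 and 10 March 2030, so daylight saving is in effect and Ishast District is at UTC+07:00.
20:15 UTC + 7h = 03:15 Ishast District (rolling into the next day, 25 December 2029).

03:15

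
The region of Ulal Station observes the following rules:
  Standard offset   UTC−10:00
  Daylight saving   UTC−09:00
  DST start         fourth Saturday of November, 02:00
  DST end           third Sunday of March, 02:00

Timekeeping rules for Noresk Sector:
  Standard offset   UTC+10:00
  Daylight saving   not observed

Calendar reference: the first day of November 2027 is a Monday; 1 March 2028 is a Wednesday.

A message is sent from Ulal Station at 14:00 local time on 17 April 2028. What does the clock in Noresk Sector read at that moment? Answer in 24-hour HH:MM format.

10:00

1 November 2027 is a Monday, so the first Saturday is November 6 and the fourth is November 27.
1 March 2028 is a Wednesday, so the first Sunday is March 5 and the third is March 19.
17 April 2028 is outside the daylight-saving period (27 November 2027 – 19 March 2028), so Ulal Station is on standard time, UTC−10:00.
14:00 Ulal Station + 10h = 00:00 UTC (rolling into the next day, 18 April 2028).
Noresk Sector stays on UTC+10:00 all year.
00:00 UTC + 10h = 10:00 Noresk Sector.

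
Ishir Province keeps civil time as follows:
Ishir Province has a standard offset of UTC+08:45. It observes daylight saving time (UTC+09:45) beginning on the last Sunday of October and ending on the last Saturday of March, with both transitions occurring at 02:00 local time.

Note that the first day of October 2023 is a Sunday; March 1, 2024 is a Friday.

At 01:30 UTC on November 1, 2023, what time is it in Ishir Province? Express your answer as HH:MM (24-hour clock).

11:15

1 October 2023 is a Sunday, so Sundays fall on 1, 8, 15, 22, 29; the last is October 29.
1 March 2024 is a Friday, so Saturdays fall on 2, 9, 16, 23, 30; the last is March 30.
At the standard offset (UTC+08:45), 01:30 UTC + 8h45m = 10:15 Ishir Province standard time.
The standard-time date in Ishir Province, November 1, 2023, falls between 29 October 2023 and 30 March 2024, so daylight saving is in effect and Ishir Province is at UTC+09:45.
01:30 UTC + 9h45m = 11:15 local.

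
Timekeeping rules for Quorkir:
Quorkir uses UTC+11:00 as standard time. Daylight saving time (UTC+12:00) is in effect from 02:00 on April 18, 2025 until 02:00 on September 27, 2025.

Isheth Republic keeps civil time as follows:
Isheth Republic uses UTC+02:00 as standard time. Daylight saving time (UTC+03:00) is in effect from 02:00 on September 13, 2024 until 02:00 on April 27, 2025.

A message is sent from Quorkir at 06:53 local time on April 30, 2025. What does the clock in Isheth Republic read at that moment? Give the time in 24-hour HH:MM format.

Daylight saving runs 18 April – 27 September; April 30, 2025 is inside that window, so Quorkir is at UTC+12:00.
06:53 Quorkir − 12h = 18:53 UTC (rolling into the previous day, 29 April 2025).
At the standard offset (UTC+02:00), 18:53 UTC + 2h = 20:53 Isheth Republic standard time.
The standard-time date in Isheth Republic, April 29, 2025, is outside the daylight-saving period (13 September 2024 – 27 April 2025), so Isheth Republic is on standard time, UTC+02:00.
18:53 UTC + 2h = 20:53 Isheth Republic.

20:53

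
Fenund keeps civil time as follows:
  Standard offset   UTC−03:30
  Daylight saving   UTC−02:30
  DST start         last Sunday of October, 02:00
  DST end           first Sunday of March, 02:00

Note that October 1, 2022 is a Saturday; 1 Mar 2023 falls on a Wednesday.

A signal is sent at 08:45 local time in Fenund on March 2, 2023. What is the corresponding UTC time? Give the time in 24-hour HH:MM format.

1 October 2022 is a Saturday, so Sundays fall on 2, 9, 16, 23, 30; the last is October 30.
1 March 2023 is a Wednesday, so the first Sunday is March 5.
Daylight saving runs 30 October 2022 – 5 March 2023; March 2, 2023 is inside that window, so Fenund is at UTC−02:30.
08:45 local + 2h30m = 11:15 UTC.

11:15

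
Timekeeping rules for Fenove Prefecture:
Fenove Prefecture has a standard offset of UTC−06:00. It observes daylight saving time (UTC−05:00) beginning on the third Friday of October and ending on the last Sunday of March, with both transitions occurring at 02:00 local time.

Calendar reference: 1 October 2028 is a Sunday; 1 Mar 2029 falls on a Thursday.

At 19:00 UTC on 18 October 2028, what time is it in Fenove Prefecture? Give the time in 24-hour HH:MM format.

1 October 2028 is a Sunday, so the first Friday is October 6 and the third is October 20.
1 March 2029 is a Thursday, so Sundays fall on 4, 11, 18, 25; the last is March 25.
At the standard offset (UTC−06:00), 19:00 UTC − 6h = 13:00 Fenove Prefecture standard time.
The standard-time date in Fenove Prefecture, 18 October 2028, is outside the daylight-saving period (20 October 2028 – 25 March 2029), so Fenove Prefecture is on standard time, UTC−06:00.
19:00 UTC − 6h = 13:00 local.

13:00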